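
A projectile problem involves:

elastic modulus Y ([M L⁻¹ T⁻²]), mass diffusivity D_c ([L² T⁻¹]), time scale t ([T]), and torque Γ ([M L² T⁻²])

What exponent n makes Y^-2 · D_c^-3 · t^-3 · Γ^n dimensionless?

2

Balance the M exponent: (1)·n from Γ, plus −2·(1) − 3·(0) − 3·(0) = -2 from the rest, must sum to zero.
n − 2 = 0, so n = 2.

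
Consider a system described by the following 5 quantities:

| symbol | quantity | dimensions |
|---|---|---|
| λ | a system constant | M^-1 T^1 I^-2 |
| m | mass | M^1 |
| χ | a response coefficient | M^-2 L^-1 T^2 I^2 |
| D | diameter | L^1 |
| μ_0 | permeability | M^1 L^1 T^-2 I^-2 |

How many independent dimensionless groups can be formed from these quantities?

1

There are 5 variables and 4 base dimensions (M, L, T, I).
The dimension matrix has rank 4.
Independent dimensionless groups: 5 − 4 = 1.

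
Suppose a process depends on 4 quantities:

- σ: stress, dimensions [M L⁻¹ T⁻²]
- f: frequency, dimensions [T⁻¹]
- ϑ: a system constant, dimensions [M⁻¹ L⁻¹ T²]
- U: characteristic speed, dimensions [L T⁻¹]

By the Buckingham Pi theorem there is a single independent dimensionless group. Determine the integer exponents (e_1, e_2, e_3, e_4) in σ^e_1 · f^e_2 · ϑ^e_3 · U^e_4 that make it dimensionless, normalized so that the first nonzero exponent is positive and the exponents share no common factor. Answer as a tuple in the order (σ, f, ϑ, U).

M: e_1·(1) + e_2·(0) + e_3·(-1) + e_4·(0) = 0
L: e_1·(-1) + e_2·(0) + e_3·(-1) + e_4·(1) = 0
T: e_1·(-2) + e_2·(-1) + e_3·(2) + e_4·(-1) = 0
Solving this homogeneous linear system for the smallest-integer solution (first nonzero entry positive) gives (1, -2, 1, 2).

(1, -2, 1, 2)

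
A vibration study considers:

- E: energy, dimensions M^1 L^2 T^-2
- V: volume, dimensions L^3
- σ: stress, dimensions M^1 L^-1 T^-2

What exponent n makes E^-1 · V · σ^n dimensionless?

Balance the M exponent: (1)·n from σ, plus −(1) + (0) = -1 from the rest, must sum to zero.
n − 1 = 0, so n = 1.

1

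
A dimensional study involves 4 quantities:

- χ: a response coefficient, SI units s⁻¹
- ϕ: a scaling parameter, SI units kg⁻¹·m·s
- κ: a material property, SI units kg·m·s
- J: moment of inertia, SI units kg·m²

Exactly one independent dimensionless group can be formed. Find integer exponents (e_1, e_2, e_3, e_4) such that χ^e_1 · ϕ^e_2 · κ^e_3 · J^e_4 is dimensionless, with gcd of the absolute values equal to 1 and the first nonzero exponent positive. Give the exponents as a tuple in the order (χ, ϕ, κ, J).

(4, 1, 3, -2)

M: e_1·(0) + e_2·(-1) + e_3·(1) + e_4·(1) = 0
L: e_1·(0) + e_2·(1) + e_3·(1) + e_4·(2) = 0
T: e_1·(-1) + e_2·(1) + e_3·(1) + e_4·(0) = 0
Solving this homogeneous linear system for the smallest-integer solution (first nonzero entry positive) gives (4, 1, 3, -2).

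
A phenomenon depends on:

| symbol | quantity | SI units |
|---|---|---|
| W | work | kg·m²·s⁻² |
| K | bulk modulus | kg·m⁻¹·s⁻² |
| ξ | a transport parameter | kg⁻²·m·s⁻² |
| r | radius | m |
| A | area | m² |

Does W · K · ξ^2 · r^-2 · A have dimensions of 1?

no

Sum the exponent of each base dimension across the product:
  M: [W]_M + [K]_M + 2·[ξ]_M − 2·[r]_M + [A]_M = (1) + (1) + 2·(-2) − 2·(0) + (0) = -2
  L: [W]_L + [K]_L + 2·[ξ]_L − 2·[r]_L + [A]_L = (2) + (-1) + 2·(1) − 2·(1) + (2) = 3
  T: [W]_T + [K]_T + 2·[ξ]_T − 2·[r]_T + [A]_T = (-2) + (-2) + 2·(-2) − 2·(0) + (0) = -8
Net dimensions [M⁻² L³ T⁻⁸] ≠ [1] — not dimensionless.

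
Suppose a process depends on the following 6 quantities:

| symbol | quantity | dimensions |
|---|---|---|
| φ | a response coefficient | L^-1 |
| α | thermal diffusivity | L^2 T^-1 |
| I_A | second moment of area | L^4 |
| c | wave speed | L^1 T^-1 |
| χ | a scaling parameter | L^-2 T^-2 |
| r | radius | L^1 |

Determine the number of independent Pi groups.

There are 6 variables and 2 base dimensions (L, T).
The dimension matrix has rank 2.
Independent dimensionless groups: 6 − 2 = 4.

4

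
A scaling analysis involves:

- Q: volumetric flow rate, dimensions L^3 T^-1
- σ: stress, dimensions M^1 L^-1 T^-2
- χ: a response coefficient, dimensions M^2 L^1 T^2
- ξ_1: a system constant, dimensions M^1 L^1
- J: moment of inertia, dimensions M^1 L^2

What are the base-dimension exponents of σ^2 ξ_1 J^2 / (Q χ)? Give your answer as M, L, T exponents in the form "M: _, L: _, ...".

Collect each base-dimension exponent across the product:
  M: −(0) + 2·(1) − (2) + (1) + 2·(1) = 3
  L: −(3) + 2·(-1) − (1) + (1) + 2·(2) = -1
  T: −(-1) + 2·(-2) − (2) + (0) + 2·(0) = -5
So the dimensions are [M³ L⁻¹ T⁻⁵].

M: 3, L: -1, T: -5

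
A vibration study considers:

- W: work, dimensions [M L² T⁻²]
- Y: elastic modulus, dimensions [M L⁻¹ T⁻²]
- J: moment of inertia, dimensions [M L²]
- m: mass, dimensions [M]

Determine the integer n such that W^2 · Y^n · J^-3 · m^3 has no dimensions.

-2

Balance the M exponent: (1)·n from Y, plus 2·(1) − 3·(1) + 3·(1) = 2 from the rest, must sum to zero.
n + 2 = 0, so n = -2.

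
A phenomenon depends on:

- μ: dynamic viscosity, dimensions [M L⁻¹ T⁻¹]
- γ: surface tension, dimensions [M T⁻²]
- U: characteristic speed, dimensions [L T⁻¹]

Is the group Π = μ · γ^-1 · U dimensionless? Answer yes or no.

Sum the exponent of each base dimension across the product:
  M: [μ]_M − [γ]_M + [U]_M = (1) − (1) + (0) = 0
  L: [μ]_L − [γ]_L + [U]_L = (-1) − (0) + (1) = 0
  T: [μ]_T − [γ]_T + [U]_T = (-1) − (-2) + (-1) = 0
  Θ: [μ]_Θ − [γ]_Θ + [U]_Θ = (0) − (0) + (0) = 0
  N: [μ]_N − [γ]_N + [U]_N = (0) − (0) + (0) = 0
All base exponents vanish — dimensionless.

yes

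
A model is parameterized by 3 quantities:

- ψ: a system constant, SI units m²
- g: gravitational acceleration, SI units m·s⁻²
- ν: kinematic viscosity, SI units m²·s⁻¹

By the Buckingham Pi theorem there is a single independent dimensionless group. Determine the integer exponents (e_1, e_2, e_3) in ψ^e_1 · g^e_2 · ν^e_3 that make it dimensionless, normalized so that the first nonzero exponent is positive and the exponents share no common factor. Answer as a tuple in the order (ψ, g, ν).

L: e_1·(2) + e_2·(1) + e_3·(2) = 0
T: e_1·(0) + e_2·(-2) + e_3·(-1) = 0
Solving this homogeneous linear system for the smallest-integer solution (first nonzero entry positive) gives (3, 2, -4).

(3, 2, -4)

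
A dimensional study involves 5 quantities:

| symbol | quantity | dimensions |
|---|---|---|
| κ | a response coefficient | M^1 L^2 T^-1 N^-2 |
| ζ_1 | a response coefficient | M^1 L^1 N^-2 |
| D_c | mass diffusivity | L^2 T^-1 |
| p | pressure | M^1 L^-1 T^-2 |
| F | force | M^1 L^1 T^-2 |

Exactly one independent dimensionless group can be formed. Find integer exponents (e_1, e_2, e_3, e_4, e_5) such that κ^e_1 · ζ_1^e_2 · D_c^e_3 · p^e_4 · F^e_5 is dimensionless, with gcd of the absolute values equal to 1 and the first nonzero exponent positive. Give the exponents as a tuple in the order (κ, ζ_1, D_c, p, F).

(2, -2, -2, -1, 1)

M: e_1·(1) + e_2·(1) + e_3·(0) + e_4·(1) + e_5·(1) = 0
L: e_1·(2) + e_2·(1) + e_3·(2) + e_4·(-1) + e_5·(1) = 0
T: e_1·(-1) + e_2·(0) + e_3·(-1) + e_4·(-2) + e_5·(-2) = 0
N: e_1·(-2) + e_2·(-2) + e_3·(0) + e_4·(0) + e_5·(0) = 0
Solving this homogeneous linear system for the smallest-integer solution (first nonzero entry positive) gives (2, -2, -2, -1, 1).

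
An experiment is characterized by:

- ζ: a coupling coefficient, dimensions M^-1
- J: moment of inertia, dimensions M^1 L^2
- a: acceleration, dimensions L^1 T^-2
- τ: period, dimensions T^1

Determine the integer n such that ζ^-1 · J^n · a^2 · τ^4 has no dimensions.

-1

Balance the M exponent: (1)·n from J, plus −(-1) + 2·(0) + 4·(0) = 1 from the rest, must sum to zero.
n + 1 = 0, so n = -1.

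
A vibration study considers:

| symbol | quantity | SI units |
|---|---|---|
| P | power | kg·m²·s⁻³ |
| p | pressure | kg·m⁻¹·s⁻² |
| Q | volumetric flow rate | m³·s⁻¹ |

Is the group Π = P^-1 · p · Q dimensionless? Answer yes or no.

Sum the exponent of each base dimension across the product:
  M: −[P]_M + [p]_M + [Q]_M = −(1) + (1) + (0) = 0
  L: −[P]_L + [p]_L + [Q]_L = −(2) + (-1) + (3) = 0
  T: −[P]_T + [p]_T + [Q]_T = −(-3) + (-2) + (-1) = 0
All base exponents vanish — dimensionless.

yes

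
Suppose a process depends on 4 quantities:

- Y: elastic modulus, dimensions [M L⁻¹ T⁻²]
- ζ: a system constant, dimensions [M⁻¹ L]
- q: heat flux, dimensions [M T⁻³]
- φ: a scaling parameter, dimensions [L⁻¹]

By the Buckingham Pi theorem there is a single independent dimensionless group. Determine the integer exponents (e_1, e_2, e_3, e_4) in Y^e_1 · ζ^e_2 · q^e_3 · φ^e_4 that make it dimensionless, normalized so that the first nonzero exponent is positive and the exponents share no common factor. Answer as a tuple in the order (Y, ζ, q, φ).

M: e_1·(1) + e_2·(-1) + e_3·(1) + e_4·(0) = 0
L: e_1·(-1) + e_2·(1) + e_3·(0) + e_4·(-1) = 0
T: e_1·(-2) + e_2·(0) + e_3·(-3) + e_4·(0) = 0
Solving this homogeneous linear system for the smallest-integer solution (first nonzero entry positive) gives (3, 1, -2, -2).

(3, 1, -2, -2)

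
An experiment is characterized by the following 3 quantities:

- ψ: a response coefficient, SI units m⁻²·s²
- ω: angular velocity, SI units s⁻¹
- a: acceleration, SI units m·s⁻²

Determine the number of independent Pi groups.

1

There are 3 variables and 2 base dimensions (L, T).
The dimension matrix has rank 2.
Independent dimensionless groups: 3 − 2 = 1.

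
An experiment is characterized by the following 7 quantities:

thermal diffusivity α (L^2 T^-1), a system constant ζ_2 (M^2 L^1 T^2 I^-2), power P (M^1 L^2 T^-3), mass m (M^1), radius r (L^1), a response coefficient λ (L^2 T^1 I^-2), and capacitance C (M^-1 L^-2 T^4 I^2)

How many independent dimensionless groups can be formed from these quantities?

3

There are 7 variables and 4 base dimensions (M, L, T, I).
The dimension matrix has rank 4.
Independent dimensionless groups: 7 − 4 = 3.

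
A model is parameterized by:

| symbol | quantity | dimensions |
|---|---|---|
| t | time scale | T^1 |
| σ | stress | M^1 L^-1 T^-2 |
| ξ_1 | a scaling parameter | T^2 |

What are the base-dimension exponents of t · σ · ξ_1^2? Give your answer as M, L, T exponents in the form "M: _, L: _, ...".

Collect each base-dimension exponent across the product:
  M: (0) + (1) + 2·(0) = 1
  L: (0) + (-1) + 2·(0) = -1
  T: (1) + (-2) + 2·(2) = 3
So the dimensions are [M L⁻¹ T³].

M: 1, L: -1, T: 3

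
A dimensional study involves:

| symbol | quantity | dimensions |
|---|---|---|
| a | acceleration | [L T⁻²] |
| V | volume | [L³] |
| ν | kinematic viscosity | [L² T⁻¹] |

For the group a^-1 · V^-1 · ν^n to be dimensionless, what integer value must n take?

2

Balance the L exponent: (2)·n from ν, plus −(1) − (3) = -4 from the rest, must sum to zero.
2n − 4 = 0, so n = 2.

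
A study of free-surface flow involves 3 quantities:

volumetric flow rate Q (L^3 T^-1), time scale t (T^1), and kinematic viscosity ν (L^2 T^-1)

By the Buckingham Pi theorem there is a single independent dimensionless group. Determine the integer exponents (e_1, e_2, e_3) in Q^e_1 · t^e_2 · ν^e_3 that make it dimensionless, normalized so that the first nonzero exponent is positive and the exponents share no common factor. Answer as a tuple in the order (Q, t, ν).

L: e_1·(3) + e_2·(0) + e_3·(2) = 0
T: e_1·(-1) + e_2·(1) + e_3·(-1) = 0
Solving this homogeneous linear system for the smallest-integer solution (first nonzero entry positive) gives (2, -1, -3).

(2, -1, -3)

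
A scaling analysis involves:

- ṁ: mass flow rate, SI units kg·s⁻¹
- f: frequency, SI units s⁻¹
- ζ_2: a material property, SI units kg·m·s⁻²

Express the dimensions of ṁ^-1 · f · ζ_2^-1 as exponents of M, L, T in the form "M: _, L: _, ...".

Collect each base-dimension exponent across the product:
  M: −(1) + (0) − (1) = -2
  L: −(0) + (0) − (1) = -1
  T: −(-1) + (-1) − (-2) = 2
So the dimensions are [M⁻² L⁻¹ T²].

M: -2, L: -1, T: 2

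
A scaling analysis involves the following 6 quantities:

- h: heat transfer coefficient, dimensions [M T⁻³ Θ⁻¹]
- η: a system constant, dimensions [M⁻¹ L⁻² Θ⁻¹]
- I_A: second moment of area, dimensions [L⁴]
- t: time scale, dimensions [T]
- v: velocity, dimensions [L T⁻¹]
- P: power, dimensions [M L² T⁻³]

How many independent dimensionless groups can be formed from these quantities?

2

There are 6 variables and 4 base dimensions (M, L, T, Θ).
The dimension matrix has rank 4.
Independent dimensionless groups: 6 − 4 = 2.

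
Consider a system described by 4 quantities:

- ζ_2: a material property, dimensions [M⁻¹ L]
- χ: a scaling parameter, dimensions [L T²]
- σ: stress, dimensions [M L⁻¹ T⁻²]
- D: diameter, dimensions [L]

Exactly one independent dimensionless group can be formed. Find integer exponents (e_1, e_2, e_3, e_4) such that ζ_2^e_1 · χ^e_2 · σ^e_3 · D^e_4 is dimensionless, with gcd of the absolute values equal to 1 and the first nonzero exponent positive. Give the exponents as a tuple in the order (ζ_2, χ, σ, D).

M: e_1·(-1) + e_2·(0) + e_3·(1) + e_4·(0) = 0
L: e_1·(1) + e_2·(1) + e_3·(-1) + e_4·(1) = 0
T: e_1·(0) + e_2·(2) + e_3·(-2) + e_4·(0) = 0
Solving this homogeneous linear system for the smallest-integer solution (first nonzero entry positive) gives (1, 1, 1, -1).

(1, 1, 1, -1)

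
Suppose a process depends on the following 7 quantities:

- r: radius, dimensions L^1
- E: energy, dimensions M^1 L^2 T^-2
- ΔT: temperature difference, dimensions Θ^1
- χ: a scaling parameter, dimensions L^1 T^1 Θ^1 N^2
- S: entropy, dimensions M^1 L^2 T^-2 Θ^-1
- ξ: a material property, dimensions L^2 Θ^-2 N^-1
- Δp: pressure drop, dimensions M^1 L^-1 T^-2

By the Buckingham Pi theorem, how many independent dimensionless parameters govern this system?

2

There are 7 variables and 5 base dimensions (M, L, T, Θ, N).
The dimension matrix has rank 5.
Independent dimensionless groups: 7 − 5 = 2.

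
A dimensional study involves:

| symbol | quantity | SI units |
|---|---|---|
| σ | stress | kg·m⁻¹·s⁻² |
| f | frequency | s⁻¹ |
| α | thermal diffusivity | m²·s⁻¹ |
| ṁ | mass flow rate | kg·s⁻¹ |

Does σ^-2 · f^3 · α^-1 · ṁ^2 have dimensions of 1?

Sum the exponent of each base dimension across the product:
  M: −2·[σ]_M + 3·[f]_M − [α]_M + 2·[ṁ]_M = −2·(1) + 3·(0) − (0) + 2·(1) = 0
  L: −2·[σ]_L + 3·[f]_L − [α]_L + 2·[ṁ]_L = −2·(-1) + 3·(0) − (2) + 2·(0) = 0
  T: −2·[σ]_T + 3·[f]_T − [α]_T + 2·[ṁ]_T = −2·(-2) + 3·(-1) − (-1) + 2·(-1) = 0
  Θ: −2·[σ]_Θ + 3·[f]_Θ − [α]_Θ + 2·[ṁ]_Θ = −2·(0) + 3·(0) − (0) + 2·(0) = 0
All base exponents vanish — dimensionless.

yes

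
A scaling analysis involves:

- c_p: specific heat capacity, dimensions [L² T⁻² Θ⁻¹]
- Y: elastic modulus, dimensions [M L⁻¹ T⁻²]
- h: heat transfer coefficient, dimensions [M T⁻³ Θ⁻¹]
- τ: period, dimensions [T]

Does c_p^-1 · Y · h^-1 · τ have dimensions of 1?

Sum the exponent of each base dimension across the product:
  M: −[c_p]_M + [Y]_M − [h]_M + [τ]_M = −(0) + (1) − (1) + (0) = 0
  L: −[c_p]_L + [Y]_L − [h]_L + [τ]_L = −(2) + (-1) − (0) + (0) = -3
  T: −[c_p]_T + [Y]_T − [h]_T + [τ]_T = −(-2) + (-2) − (-3) + (1) = 4
  Θ: −[c_p]_Θ + [Y]_Θ − [h]_Θ + [τ]_Θ = −(-1) + (0) − (-1) + (0) = 2
Net dimensions [L⁻³ T⁴ Θ²] ≠ [1] — not dimensionless.

no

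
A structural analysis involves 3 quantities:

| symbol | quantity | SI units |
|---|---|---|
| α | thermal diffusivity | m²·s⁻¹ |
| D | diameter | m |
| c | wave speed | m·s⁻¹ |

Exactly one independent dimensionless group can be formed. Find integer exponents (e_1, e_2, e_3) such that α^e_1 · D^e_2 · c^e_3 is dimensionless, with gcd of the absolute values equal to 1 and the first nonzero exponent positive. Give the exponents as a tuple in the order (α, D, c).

L: e_1·(2) + e_2·(1) + e_3·(1) = 0
T: e_1·(-1) + e_2·(0) + e_3·(-1) = 0
Solving this homogeneous linear system for the smallest-integer solution (first nonzero entry positive) gives (1, -1, -1).

(1, -1, -1)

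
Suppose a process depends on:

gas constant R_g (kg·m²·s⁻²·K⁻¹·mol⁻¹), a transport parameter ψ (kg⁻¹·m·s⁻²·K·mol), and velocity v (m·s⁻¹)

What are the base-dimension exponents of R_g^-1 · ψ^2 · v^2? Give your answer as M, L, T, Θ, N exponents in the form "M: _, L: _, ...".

M: -3, L: 2, T: -4, Θ: 3, N: 3

Collect each base-dimension exponent across the product:
  M: −(1) + 2·(-1) + 2·(0) = -3
  L: −(2) + 2·(1) + 2·(1) = 2
  T: −(-2) + 2·(-2) + 2·(-1) = -4
  Θ: −(-1) + 2·(1) + 2·(0) = 3
  N: −(-1) + 2·(1) + 2·(0) = 3
So the dimensions are [M⁻³ L² T⁻⁴ Θ³ N³].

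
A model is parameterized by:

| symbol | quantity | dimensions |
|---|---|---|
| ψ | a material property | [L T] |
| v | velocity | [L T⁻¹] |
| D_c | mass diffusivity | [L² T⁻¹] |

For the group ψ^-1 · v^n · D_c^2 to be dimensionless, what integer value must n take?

-3

Balance the L exponent: (1)·n from v, plus −(1) + 2·(2) = 3 from the rest, must sum to zero.
n + 3 = 0, so n = -3.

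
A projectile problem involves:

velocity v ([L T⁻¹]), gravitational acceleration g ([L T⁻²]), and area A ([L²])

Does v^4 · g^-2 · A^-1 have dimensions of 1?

yes

Sum the exponent of each base dimension across the product:
  M: 4·[v]_M − 2·[g]_M − [A]_M = 4·(0) − 2·(0) − (0) = 0
  L: 4·[v]_L − 2·[g]_L − [A]_L = 4·(1) − 2·(1) − (2) = 0
  T: 4·[v]_T − 2·[g]_T − [A]_T = 4·(-1) − 2·(-2) − (0) = 0
All base exponents vanish — dimensionless.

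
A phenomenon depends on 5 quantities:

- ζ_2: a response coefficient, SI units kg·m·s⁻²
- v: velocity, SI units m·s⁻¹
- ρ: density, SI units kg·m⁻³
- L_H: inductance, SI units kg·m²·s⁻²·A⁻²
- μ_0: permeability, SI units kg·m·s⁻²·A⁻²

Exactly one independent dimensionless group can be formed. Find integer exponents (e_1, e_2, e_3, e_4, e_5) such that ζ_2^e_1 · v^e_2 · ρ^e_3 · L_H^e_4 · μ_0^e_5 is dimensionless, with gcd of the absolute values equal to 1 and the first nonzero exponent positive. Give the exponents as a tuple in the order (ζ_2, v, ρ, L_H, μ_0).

(1, -2, -1, -2, 2)

M: e_1·(1) + e_2·(0) + e_3·(1) + e_4·(1) + e_5·(1) = 0
L: e_1·(1) + e_2·(1) + e_3·(-3) + e_4·(2) + e_5·(1) = 0
T: e_1·(-2) + e_2·(-1) + e_3·(0) + e_4·(-2) + e_5·(-2) = 0
I: e_1·(0) + e_2·(0) + e_3·(0) + e_4·(-2) + e_5·(-2) = 0
Solving this homogeneous linear system for the smallest-integer solution (first nonzero entry positive) gives (1, -2, -1, -2, 2).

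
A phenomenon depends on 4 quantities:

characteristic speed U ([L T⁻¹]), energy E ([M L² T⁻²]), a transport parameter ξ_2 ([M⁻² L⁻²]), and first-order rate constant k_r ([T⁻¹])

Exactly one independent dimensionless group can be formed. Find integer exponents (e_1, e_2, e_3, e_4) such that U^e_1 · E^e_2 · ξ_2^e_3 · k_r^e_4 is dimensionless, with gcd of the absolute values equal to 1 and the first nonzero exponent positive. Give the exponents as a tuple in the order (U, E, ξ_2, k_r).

(2, -2, -1, 2)

M: e_1·(0) + e_2·(1) + e_3·(-2) + e_4·(0) = 0
L: e_1·(1) + e_2·(2) + e_3·(-2) + e_4·(0) = 0
T: e_1·(-1) + e_2·(-2) + e_3·(0) + e_4·(-1) = 0
Solving this homogeneous linear system for the smallest-integer solution (first nonzero entry positive) gives (2, -2, -1, 2).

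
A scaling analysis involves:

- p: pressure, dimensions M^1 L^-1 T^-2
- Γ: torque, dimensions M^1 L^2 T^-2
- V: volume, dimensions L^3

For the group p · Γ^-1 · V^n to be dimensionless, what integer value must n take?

1

Balance the L exponent: (3)·n from V, plus (-1) − (2) = -3 from the rest, must sum to zero.
3n − 3 = 0, so n = 1.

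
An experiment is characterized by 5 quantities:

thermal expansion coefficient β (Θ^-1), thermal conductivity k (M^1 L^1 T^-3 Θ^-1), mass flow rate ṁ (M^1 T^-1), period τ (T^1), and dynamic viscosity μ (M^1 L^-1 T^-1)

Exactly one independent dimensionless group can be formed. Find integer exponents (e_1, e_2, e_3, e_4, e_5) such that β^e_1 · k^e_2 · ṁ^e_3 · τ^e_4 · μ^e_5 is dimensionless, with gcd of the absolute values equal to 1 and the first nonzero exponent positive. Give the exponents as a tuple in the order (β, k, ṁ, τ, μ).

(1, -1, 2, -2, -1)

M: e_1·(0) + e_2·(1) + e_3·(1) + e_4·(0) + e_5·(1) = 0
L: e_1·(0) + e_2·(1) + e_3·(0) + e_4·(0) + e_5·(-1) = 0
T: e_1·(0) + e_2·(-3) + e_3·(-1) + e_4·(1) + e_5·(-1) = 0
Θ: e_1·(-1) + e_2·(-1) + e_3·(0) + e_4·(0) + e_5·(0) = 0
Solving this homogeneous linear system for the smallest-integer solution (first nonzero entry positive) gives (1, -1, 2, -2, -1).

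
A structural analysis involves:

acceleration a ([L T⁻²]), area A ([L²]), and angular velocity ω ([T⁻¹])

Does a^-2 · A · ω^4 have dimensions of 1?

Sum the exponent of each base dimension across the product:
  L: −2·[a]_L + [A]_L + 4·[ω]_L = −2·(1) + (2) + 4·(0) = 0
  T: −2·[a]_T + [A]_T + 4·[ω]_T = −2·(-2) + (0) + 4·(-1) = 0
All base exponents vanish — dimensionless.

yes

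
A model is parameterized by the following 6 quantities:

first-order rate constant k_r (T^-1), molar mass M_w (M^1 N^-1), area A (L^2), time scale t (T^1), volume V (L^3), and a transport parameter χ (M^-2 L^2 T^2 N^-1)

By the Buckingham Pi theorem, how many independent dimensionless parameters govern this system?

There are 6 variables and 4 base dimensions (M, L, T, N).
The dimension matrix has rank 4.
Independent dimensionless groups: 6 − 4 = 2.

2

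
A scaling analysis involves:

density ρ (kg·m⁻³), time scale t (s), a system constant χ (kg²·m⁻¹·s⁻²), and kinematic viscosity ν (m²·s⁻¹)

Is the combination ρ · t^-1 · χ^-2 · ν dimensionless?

Sum the exponent of each base dimension across the product:
  M: [ρ]_M − [t]_M − 2·[χ]_M + [ν]_M = (1) − (0) − 2·(2) + (0) = -3
  L: [ρ]_L − [t]_L − 2·[χ]_L + [ν]_L = (-3) − (0) − 2·(-1) + (2) = 1
  T: [ρ]_T − [t]_T − 2·[χ]_T + [ν]_T = (0) − (1) − 2·(-2) + (-1) = 2
Net dimensions [M⁻³ L T²] ≠ [1] — not dimensionless.

no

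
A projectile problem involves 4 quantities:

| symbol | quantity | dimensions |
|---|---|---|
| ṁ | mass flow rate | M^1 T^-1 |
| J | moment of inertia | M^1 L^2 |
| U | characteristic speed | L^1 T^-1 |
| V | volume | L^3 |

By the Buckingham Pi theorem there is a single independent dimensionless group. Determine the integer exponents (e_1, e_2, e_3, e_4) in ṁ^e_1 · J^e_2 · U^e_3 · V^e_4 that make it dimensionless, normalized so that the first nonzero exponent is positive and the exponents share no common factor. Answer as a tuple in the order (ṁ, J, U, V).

(1, -1, -1, 1)

M: e_1·(1) + e_2·(1) + e_3·(0) + e_4·(0) = 0
L: e_1·(0) + e_2·(2) + e_3·(1) + e_4·(3) = 0
T: e_1·(-1) + e_2·(0) + e_3·(-1) + e_4·(0) = 0
Solving this homogeneous linear system for the smallest-integer solution (first nonzero entry positive) gives (1, -1, -1, 1).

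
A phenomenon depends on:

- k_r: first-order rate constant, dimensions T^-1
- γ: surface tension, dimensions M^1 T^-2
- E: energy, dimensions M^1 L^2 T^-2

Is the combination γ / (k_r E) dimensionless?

no

Sum the exponent of each base dimension across the product:
  M: −[k_r]_M + [γ]_M − [E]_M = −(0) + (1) − (1) = 0
  L: −[k_r]_L + [γ]_L − [E]_L = −(0) + (0) − (2) = -2
  T: −[k_r]_T + [γ]_T − [E]_T = −(-1) + (-2) − (-2) = 1
Net dimensions [L⁻² T] ≠ [1] — not dimensionless.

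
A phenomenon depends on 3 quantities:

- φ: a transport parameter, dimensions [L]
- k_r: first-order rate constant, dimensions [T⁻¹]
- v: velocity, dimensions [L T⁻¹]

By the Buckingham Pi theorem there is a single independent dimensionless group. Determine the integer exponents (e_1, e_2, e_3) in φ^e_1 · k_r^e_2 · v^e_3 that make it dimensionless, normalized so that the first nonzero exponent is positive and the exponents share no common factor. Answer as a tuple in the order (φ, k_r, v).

(1, 1, -1)

L: e_1·(1) + e_2·(0) + e_3·(1) = 0
T: e_1·(0) + e_2·(-1) + e_3·(-1) = 0
Solving this homogeneous linear system for the smallest-integer solution (first nonzero entry positive) gives (1, 1, -1).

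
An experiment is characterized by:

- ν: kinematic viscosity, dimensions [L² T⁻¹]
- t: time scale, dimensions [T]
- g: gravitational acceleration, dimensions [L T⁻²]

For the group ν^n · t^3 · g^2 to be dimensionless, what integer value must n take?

-1

Balance the L exponent: (2)·n from ν, plus 3·(0) + 2·(1) = 2 from the rest, must sum to zero.
2n + 2 = 0, so n = -1.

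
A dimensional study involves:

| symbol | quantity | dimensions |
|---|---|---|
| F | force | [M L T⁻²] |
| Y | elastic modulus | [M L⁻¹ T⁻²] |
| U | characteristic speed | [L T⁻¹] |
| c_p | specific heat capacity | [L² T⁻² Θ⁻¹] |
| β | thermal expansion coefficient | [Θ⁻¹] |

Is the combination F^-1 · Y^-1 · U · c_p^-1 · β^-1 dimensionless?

no

Sum the exponent of each base dimension across the product:
  M: −[F]_M − [Y]_M + [U]_M − [c_p]_M − [β]_M = −(1) − (1) + (0) − (0) − (0) = -2
  L: −[F]_L − [Y]_L + [U]_L − [c_p]_L − [β]_L = −(1) − (-1) + (1) − (2) − (0) = -1
  T: −[F]_T − [Y]_T + [U]_T − [c_p]_T − [β]_T = −(-2) − (-2) + (-1) − (-2) − (0) = 5
  Θ: −[F]_Θ − [Y]_Θ + [U]_Θ − [c_p]_Θ − [β]_Θ = −(0) − (0) + (0) − (-1) − (-1) = 2
Net dimensions [M⁻² L⁻¹ T⁵ Θ²] ≠ [1] — not dimensionless.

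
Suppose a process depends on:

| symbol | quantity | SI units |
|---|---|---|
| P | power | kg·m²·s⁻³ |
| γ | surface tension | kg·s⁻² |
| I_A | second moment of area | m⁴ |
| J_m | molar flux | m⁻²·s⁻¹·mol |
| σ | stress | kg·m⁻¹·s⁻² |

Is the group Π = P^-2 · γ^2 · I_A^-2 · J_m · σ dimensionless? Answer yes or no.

Sum the exponent of each base dimension across the product:
  M: −2·[P]_M + 2·[γ]_M − 2·[I_A]_M + [J_m]_M + [σ]_M = −2·(1) + 2·(1) − 2·(0) + (0) + (1) = 1
  L: −2·[P]_L + 2·[γ]_L − 2·[I_A]_L + [J_m]_L + [σ]_L = −2·(2) + 2·(0) − 2·(4) + (-2) + (-1) = -15
  T: −2·[P]_T + 2·[γ]_T − 2·[I_A]_T + [J_m]_T + [σ]_T = −2·(-3) + 2·(-2) − 2·(0) + (-1) + (-2) = -1
  N: −2·[P]_N + 2·[γ]_N − 2·[I_A]_N + [J_m]_N + [σ]_N = −2·(0) + 2·(0) − 2·(0) + (1) + (0) = 1
Net dimensions [M L⁻¹⁵ T⁻¹ N] ≠ [1] — not dimensionless.

no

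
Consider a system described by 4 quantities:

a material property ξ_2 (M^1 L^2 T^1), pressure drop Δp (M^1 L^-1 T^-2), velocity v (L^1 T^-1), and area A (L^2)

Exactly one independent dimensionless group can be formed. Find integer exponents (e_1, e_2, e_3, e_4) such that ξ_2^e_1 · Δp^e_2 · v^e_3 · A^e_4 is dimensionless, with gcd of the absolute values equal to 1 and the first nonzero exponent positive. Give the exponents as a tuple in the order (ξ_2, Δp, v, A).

M: e_1·(1) + e_2·(1) + e_3·(0) + e_4·(0) = 0
L: e_1·(2) + e_2·(-1) + e_3·(1) + e_4·(2) = 0
T: e_1·(1) + e_2·(-2) + e_3·(-1) + e_4·(0) = 0
Solving this homogeneous linear system for the smallest-integer solution (first nonzero entry positive) gives (1, -1, 3, -3).

(1, -1, 3, -3)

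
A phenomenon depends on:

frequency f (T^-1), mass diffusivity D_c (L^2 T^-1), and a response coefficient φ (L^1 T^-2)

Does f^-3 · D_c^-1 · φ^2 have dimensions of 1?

yes

Sum the exponent of each base dimension across the product:
  L: −3·[f]_L − [D_c]_L + 2·[φ]_L = −3·(0) − (2) + 2·(1) = 0
  T: −3·[f]_T − [D_c]_T + 2·[φ]_T = −3·(-1) − (-1) + 2·(-2) = 0
All base exponents vanish — dimensionless.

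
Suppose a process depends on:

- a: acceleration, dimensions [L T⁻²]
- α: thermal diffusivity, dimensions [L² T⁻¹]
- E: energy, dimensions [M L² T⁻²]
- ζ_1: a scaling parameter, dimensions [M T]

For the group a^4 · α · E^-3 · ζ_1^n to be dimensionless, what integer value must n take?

3

Balance the M exponent: (1)·n from ζ_1, plus 4·(0) + (0) − 3·(1) = -3 from the rest, must sum to zero.
n − 3 = 0, so n = 3.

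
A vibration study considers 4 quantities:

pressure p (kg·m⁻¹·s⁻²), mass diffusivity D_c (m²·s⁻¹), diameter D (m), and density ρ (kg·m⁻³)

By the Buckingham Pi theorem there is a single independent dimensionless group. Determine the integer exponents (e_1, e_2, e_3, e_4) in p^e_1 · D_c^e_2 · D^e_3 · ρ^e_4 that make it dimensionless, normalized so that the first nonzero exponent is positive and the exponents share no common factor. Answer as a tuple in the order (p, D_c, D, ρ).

(1, -2, 2, -1)

M: e_1·(1) + e_2·(0) + e_3·(0) + e_4·(1) = 0
L: e_1·(-1) + e_2·(2) + e_3·(1) + e_4·(-3) = 0
T: e_1·(-2) + e_2·(-1) + e_3·(0) + e_4·(0) = 0
Solving this homogeneous linear system for the smallest-integer solution (first nonzero entry positive) gives (1, -2, 2, -1).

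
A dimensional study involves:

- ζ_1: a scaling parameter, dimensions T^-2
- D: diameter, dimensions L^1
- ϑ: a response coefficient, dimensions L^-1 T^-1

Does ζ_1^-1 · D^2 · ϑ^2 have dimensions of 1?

yes

Sum the exponent of each base dimension across the product:
  L: −[ζ_1]_L + 2·[D]_L + 2·[ϑ]_L = −(0) + 2·(1) + 2·(-1) = 0
  T: −[ζ_1]_T + 2·[D]_T + 2·[ϑ]_T = −(-2) + 2·(0) + 2·(-1) = 0
All base exponents vanish — dimensionless.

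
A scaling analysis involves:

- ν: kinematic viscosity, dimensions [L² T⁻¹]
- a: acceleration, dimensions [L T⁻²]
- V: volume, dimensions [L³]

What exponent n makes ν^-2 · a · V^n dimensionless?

1

Balance the L exponent: (3)·n from V, plus −2·(2) + (1) = -3 from the rest, must sum to zero.
3n − 3 = 0, so n = 1.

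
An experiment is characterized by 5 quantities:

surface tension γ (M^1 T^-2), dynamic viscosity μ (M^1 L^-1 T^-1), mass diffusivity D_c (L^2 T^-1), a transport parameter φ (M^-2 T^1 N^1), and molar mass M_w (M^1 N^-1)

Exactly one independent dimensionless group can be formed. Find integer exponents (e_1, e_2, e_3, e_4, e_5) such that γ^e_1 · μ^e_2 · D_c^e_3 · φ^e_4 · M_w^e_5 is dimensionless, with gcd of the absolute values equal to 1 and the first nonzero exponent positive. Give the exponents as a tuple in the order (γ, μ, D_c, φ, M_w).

(1, -2, -1, -1, -1)

M: e_1·(1) + e_2·(1) + e_3·(0) + e_4·(-2) + e_5·(1) = 0
L: e_1·(0) + e_2·(-1) + e_3·(2) + e_4·(0) + e_5·(0) = 0
T: e_1·(-2) + e_2·(-1) + e_3·(-1) + e_4·(1) + e_5·(0) = 0
N: e_1·(0) + e_2·(0) + e_3·(0) + e_4·(1) + e_5·(-1) = 0
Solving this homogeneous linear system for the smallest-integer solution (first nonzero entry positive) gives (1, -2, -1, -1, -1).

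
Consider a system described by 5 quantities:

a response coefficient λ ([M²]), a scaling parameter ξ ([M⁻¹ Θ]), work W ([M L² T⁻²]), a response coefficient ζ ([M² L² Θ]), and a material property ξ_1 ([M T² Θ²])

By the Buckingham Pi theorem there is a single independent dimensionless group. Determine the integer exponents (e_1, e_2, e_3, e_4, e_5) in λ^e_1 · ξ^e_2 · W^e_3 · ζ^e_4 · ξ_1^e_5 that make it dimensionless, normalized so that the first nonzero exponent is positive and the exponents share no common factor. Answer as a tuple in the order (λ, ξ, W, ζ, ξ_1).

(1, 2, -2, 2, -2)

M: e_1·(2) + e_2·(-1) + e_3·(1) + e_4·(2) + e_5·(1) = 0
L: e_1·(0) + e_2·(0) + e_3·(2) + e_4·(2) + e_5·(0) = 0
T: e_1·(0) + e_2·(0) + e_3·(-2) + e_4·(0) + e_5·(2) = 0
Θ: e_1·(0) + e_2·(1) + e_3·(0) + e_4·(1) + e_5·(2) = 0
Solving this homogeneous linear system for the smallest-integer solution (first nonzero entry positive) gives (1, 2, -2, 2, -2).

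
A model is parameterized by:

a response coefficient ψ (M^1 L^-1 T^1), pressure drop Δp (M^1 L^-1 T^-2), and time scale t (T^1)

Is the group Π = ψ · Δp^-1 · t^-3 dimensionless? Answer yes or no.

Sum the exponent of each base dimension across the product:
  M: [ψ]_M − [Δp]_M − 3·[t]_M = (1) − (1) − 3·(0) = 0
  L: [ψ]_L − [Δp]_L − 3·[t]_L = (-1) − (-1) − 3·(0) = 0
  T: [ψ]_T − [Δp]_T − 3·[t]_T = (1) − (-2) − 3·(1) = 0
All base exponents vanish — dimensionless.

yes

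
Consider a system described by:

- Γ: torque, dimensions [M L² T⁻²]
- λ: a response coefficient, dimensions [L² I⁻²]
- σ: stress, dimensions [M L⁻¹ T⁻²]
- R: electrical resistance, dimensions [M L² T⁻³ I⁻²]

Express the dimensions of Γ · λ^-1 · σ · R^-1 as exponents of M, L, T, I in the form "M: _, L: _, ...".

M: 1, L: -3, T: -1, I: 4

Collect each base-dimension exponent across the product:
  M: (1) − (0) + (1) − (1) = 1
  L: (2) − (2) + (-1) − (2) = -3
  T: (-2) − (0) + (-2) − (-3) = -1
  I: (0) − (-2) + (0) − (-2) = 4
So the dimensions are [M L⁻³ T⁻¹ I⁴].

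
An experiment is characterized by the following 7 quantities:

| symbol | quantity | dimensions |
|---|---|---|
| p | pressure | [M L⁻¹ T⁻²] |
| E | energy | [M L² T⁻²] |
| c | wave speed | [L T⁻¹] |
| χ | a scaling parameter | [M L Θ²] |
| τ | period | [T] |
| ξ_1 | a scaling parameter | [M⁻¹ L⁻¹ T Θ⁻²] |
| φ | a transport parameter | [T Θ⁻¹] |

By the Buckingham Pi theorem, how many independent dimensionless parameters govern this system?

3

There are 7 variables and 4 base dimensions (M, L, T, Θ).
The dimension matrix has rank 4.
Independent dimensionless groups: 7 − 4 = 3.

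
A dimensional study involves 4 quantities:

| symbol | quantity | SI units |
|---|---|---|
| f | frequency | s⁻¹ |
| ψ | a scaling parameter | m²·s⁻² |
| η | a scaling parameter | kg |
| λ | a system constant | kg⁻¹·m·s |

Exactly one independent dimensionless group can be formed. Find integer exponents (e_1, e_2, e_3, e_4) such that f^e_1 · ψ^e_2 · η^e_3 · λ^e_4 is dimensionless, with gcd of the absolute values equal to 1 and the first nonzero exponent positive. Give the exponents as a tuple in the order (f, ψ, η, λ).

M: e_1·(0) + e_2·(0) + e_3·(1) + e_4·(-1) = 0
L: e_1·(0) + e_2·(2) + e_3·(0) + e_4·(1) = 0
T: e_1·(-1) + e_2·(-2) + e_3·(0) + e_4·(1) = 0
Solving this homogeneous linear system for the smallest-integer solution (first nonzero entry positive) gives (4, -1, 2, 2).

(4, -1, 2, 2)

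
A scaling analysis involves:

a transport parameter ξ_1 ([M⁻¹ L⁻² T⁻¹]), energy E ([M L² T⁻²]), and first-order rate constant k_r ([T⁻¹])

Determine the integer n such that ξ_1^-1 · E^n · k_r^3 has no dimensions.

-1

Balance the M exponent: (1)·n from E, plus −(-1) + 3·(0) = 1 from the rest, must sum to zero.
n + 1 = 0, so n = -1.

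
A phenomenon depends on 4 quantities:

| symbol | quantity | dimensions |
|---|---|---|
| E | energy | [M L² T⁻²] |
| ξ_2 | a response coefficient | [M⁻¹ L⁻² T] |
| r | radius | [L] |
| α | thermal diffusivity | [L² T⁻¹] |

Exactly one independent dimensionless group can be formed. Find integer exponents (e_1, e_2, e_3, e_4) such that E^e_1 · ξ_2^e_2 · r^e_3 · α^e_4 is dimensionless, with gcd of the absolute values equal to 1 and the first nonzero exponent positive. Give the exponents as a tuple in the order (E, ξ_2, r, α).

M: e_1·(1) + e_2·(-1) + e_3·(0) + e_4·(0) = 0
L: e_1·(2) + e_2·(-2) + e_3·(1) + e_4·(2) = 0
T: e_1·(-2) + e_2·(1) + e_3·(0) + e_4·(-1) = 0
Solving this homogeneous linear system for the smallest-integer solution (first nonzero entry positive) gives (1, 1, 2, -1).

(1, 1, 2, -1)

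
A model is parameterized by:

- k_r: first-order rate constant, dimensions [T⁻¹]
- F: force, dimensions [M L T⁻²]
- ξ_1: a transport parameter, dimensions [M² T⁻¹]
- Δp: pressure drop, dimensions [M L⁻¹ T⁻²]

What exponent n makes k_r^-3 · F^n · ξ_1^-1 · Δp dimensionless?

Balance the M exponent: (1)·n from F, plus −3·(0) − (2) + (1) = -1 from the rest, must sum to zero.
n − 1 = 0, so n = 1.

1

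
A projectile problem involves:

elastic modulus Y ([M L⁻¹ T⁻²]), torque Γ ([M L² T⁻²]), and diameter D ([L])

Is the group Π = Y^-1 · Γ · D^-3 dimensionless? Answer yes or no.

yes

Sum the exponent of each base dimension across the product:
  M: −[Y]_M + [Γ]_M − 3·[D]_M = −(1) + (1) − 3·(0) = 0
  L: −[Y]_L + [Γ]_L − 3·[D]_L = −(-1) + (2) − 3·(1) = 0
  T: −[Y]_T + [Γ]_T − 3·[D]_T = −(-2) + (-2) − 3·(0) = 0
All base exponents vanish — dimensionless.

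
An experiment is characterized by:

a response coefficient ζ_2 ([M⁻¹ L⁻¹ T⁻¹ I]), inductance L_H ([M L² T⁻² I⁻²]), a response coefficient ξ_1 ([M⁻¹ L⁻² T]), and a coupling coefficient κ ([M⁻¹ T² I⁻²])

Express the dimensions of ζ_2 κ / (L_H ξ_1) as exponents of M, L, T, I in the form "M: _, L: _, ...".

M: -2, L: -1, T: 2, I: 1

Collect each base-dimension exponent across the product:
  M: (-1) − (1) − (-1) + (-1) = -2
  L: (-1) − (2) − (-2) + (0) = -1
  T: (-1) − (-2) − (1) + (2) = 2
  I: (1) − (-2) − (0) + (-2) = 1
So the dimensions are [M⁻² L⁻¹ T² I].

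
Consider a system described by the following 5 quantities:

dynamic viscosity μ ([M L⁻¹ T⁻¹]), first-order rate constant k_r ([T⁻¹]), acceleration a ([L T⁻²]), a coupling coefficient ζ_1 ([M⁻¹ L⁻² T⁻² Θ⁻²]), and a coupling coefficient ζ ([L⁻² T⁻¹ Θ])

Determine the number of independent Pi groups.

1

There are 5 variables and 4 base dimensions (M, L, T, Θ).
The dimension matrix has rank 4.
Independent dimensionless groups: 5 − 4 = 1.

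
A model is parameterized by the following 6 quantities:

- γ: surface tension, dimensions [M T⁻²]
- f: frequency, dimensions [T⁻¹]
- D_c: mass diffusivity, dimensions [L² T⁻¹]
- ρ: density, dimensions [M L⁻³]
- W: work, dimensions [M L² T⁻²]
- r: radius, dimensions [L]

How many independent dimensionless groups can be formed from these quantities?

There are 6 variables and 3 base dimensions (M, L, T).
The dimension matrix has rank 3.
Independent dimensionless groups: 6 − 3 = 3.

3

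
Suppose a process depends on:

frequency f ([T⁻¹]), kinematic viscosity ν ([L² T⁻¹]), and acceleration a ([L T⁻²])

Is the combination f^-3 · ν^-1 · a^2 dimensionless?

yes

Sum the exponent of each base dimension across the product:
  M: −3·[f]_M − [ν]_M + 2·[a]_M = −3·(0) − (0) + 2·(0) = 0
  L: −3·[f]_L − [ν]_L + 2·[a]_L = −3·(0) − (2) + 2·(1) = 0
  T: −3·[f]_T − [ν]_T + 2·[a]_T = −3·(-1) − (-1) + 2·(-2) = 0
  Θ: −3·[f]_Θ − [ν]_Θ + 2·[a]_Θ = −3·(0) − (0) + 2·(0) = 0
All base exponents vanish — dimensionless.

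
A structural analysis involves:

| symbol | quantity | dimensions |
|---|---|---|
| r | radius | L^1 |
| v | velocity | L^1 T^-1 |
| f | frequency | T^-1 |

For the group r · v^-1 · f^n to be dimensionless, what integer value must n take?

Balance the T exponent: (-1)·n from f, plus (0) − (-1) = 1 from the rest, must sum to zero.
−n + 1 = 0, so n = 1.

1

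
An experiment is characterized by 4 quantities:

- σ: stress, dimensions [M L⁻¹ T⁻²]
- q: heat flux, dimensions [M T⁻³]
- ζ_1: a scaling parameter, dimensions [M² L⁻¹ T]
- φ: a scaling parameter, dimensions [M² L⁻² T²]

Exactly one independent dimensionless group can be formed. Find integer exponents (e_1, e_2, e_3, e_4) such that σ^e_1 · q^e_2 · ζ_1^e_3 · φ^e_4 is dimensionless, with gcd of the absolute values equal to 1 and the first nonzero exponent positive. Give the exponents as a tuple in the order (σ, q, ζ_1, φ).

M: e_1·(1) + e_2·(1) + e_3·(2) + e_4·(2) = 0
L: e_1·(-1) + e_2·(0) + e_3·(-1) + e_4·(-2) = 0
T: e_1·(-2) + e_2·(-3) + e_3·(1) + e_4·(2) = 0
Solving this homogeneous linear system for the smallest-integer solution (first nonzero entry positive) gives (1, -1, 1, -1).

(1, -1, 1, -1)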